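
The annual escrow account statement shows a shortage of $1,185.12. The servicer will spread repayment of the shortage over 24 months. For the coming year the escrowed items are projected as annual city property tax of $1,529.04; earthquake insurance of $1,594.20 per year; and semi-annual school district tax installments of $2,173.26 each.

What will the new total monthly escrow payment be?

$671.86

City property tax = $1,529.04 annually
Earthquake insurance = $1,594.20 annually
School district tax = $2,173.26 × 2 = $4,346.52 annually
Total per year = $1,529.04 + $1,594.20 + $4,346.52 = $7,469.76
Monthly = $7,469.76 / 12 = $622.48
Shortage per month = $1,185.12 ÷ 24 = $49.38
Adjusted monthly = $622.48 + $49.38 = $671.86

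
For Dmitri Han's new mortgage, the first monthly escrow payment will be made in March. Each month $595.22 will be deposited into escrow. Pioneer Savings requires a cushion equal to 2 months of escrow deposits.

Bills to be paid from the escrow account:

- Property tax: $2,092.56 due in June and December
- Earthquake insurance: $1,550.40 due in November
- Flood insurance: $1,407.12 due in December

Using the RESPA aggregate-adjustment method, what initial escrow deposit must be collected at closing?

$2,380.88

Cushion = 2 × $595.22 = $1,190.44
Trial balance (start $0, +$595.22 each month, − disbursements):
  Mar: +$595.22 → $595.22
  Apr: +$595.22 → $1,190.44
  May: +$595.22 → $1,785.66
  Jun: +$595.22 − $2,092.56 → $288.32
  Jul: +$595.22 → $883.54
  Aug: +$595.22 → $1,478.76
  Sep: +$595.22 → $2,073.98
  Oct: +$595.22 → $2,669.20
  Nov: +$595.22 − $1,550.40 → $1,714.02
  Dec: +$595.22 − $3,499.68 → -$1,190.44
  Jan: +$595.22 → -$595.22
  Feb: +$595.22 → $0.00
Lowest trial balance = -$1,190.44 (Dec)
Initial deposit = cushion − low point = $1,190.44 − (-$1,190.44) = $2,380.88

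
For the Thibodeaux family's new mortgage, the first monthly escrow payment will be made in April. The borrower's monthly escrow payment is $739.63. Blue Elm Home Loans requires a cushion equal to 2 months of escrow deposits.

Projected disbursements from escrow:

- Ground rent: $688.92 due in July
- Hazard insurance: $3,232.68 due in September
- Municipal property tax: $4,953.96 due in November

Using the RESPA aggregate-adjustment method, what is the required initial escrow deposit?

$4,437.78

Cushion = 2 × $739.63 = $1,479.26
Trial balance (start $0, +$739.63 each month, − disbursements):
  Apr: +$739.63 → $739.63
  May: +$739.63 → $1,479.26
  Jun: +$739.63 → $2,218.89
  Jul: +$739.63 − $688.92 → $2,269.60
  Aug: +$739.63 → $3,009.23
  Sep: +$739.63 − $3,232.68 → $516.18
  Oct: +$739.63 → $1,255.81
  Nov: +$739.63 − $4,953.96 → -$2,958.52
  Dec: +$739.63 → -$2,218.89
  Jan: +$739.63 → -$1,479.26
  Feb: +$739.63 → -$739.63
  Mar: +$739.63 → $0.00
Lowest trial balance = -$2,958.52 (Nov)
Initial deposit = cushion − low point = $1,479.26 − (-$2,958.52) = $4,437.78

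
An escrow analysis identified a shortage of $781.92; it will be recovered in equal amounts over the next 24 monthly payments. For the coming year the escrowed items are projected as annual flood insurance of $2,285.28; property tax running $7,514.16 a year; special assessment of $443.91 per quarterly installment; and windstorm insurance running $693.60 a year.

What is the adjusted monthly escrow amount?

Flood insurance — $2,285.28 annually
Property tax — $7,514.16 annually
Special assessment — $443.91 × 4 = $1,775.64 annually
Windstorm insurance — $693.60 annually
Combined annual = $2,285.28 + $7,514.16 + $1,775.64 + $693.60 = $12,268.68
Monthly = $12,268.68 ÷ 12 = $1,022.39
Shortage spread = $781.92 / 24 = $32.58/mo
New monthly escrow = $1,022.39 + $32.58 = $1,054.97

$1,054.97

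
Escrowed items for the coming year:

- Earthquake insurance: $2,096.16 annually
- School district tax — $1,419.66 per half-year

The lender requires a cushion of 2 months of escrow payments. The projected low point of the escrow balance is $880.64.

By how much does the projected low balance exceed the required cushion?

$58.06

Earthquake insurance — $2,096.16 per year
School district tax — $1,419.66 × 2 = $2,839.32 per year
Combined annual = $4,935.48
Per month = $4,935.48 ÷ 12 = $411.29
Required reserve = 2 × $411.29 = $822.58
Excess over cushion: $880.64 − $822.58 = $58.06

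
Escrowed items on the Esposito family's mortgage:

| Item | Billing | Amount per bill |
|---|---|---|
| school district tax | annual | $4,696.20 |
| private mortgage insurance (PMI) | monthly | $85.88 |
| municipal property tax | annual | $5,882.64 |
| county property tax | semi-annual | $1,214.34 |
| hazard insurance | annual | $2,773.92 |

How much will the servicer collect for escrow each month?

School district tax — $4,696.20
Private mortgage insurance (PMI) — $85.88 × 12 = $1,030.56
Municipal property tax — $5,882.64
County property tax — $1,214.34 × 2 = $2,428.68
Hazard insurance — $2,773.92
Yearly total = $4,696.20 + $1,030.56 + $5,882.64 + $2,428.68 + $2,773.92 = $16,812.00
Per month = $16,812.00 ÷ 12 = $1,401.00

$1,401.00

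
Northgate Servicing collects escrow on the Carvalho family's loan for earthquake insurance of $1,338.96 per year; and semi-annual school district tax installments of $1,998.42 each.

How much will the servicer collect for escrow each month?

$444.65

Earthquake insurance — $1,338.96 per year
School district tax — $1,998.42 × 2 = $3,996.84 per year
Annual escrow total = $1,338.96 + $3,996.84 = $5,335.80
Base monthly escrow = $5,335.80 ÷ 12 = $444.65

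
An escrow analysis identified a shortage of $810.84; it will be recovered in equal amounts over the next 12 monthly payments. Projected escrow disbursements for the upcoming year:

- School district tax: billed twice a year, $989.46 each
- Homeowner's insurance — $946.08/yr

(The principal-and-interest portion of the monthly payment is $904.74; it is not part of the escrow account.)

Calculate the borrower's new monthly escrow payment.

School district tax: $989.46 × 2 = $1,978.92
Homeowner's insurance: $946.08
Yearly total = $2,925.00
Monthly escrow = $2,925.00 / 12 = $243.75
Monthly shortage recovery: $810.84 / 12 = $67.57
Adjusted monthly = $243.75 + $67.57 = $311.32

$311.32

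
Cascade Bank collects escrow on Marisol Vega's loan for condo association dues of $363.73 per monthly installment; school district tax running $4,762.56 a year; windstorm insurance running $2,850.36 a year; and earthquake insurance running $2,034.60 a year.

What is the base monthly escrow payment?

Condo association dues: $363.73 × 12 = $4,364.76 per year
School district tax: $4,762.56 per year
Windstorm insurance: $2,850.36 per year
Earthquake insurance: $2,034.60 per year
Combined annual = $4,364.76 + $4,762.56 + $2,850.36 + $2,034.60 = $14,012.28
Monthly escrow = $14,012.28 ÷ 12 = $1,167.69

$1,167.69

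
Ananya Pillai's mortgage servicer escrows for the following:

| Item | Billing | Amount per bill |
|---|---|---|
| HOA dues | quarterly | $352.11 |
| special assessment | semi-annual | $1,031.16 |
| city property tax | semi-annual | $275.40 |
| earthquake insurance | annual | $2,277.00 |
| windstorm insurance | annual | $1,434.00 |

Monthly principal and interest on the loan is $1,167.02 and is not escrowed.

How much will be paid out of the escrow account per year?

$7,732.56

HOA dues = $352.11 × 4 = $1,408.44/yr
Special assessment = $1,031.16 × 2 = $2,062.32/yr
City property tax = $275.40 × 2 = $550.80/yr
Earthquake insurance = $2,277.00/yr
Windstorm insurance = $1,434.00/yr
Combined annual = $7,732.56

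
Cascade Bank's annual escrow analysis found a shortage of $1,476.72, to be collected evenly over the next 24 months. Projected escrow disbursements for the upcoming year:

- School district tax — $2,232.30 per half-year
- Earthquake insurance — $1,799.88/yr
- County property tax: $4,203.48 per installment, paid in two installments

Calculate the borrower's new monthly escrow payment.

$1,284.15

School district tax = $2,232.30 × 2 = $4,464.60
Earthquake insurance = $1,799.88
County property tax = $4,203.48 × 2 = $8,406.96
Yearly total = $14,671.44
Monthly = $14,671.44 / 12 = $1,222.62
Monthly shortage recovery: $1,476.72 ÷ 24 = $61.53
New monthly escrow = $1,222.62 + $61.53 = $1,284.15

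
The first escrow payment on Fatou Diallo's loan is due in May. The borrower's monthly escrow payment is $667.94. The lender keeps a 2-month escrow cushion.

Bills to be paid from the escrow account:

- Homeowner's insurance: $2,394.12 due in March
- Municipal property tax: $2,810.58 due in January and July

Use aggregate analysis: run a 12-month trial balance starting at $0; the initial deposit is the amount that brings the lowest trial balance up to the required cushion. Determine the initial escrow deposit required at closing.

$2,142.64

Cushion = 2 × $667.94 = $1,335.88
Trial balance (start $0, +$667.94 each month, − disbursements):
  May: +$667.94 → $667.94
  Jun: +$667.94 → $1,335.88
  Jul: +$667.94 − $2,810.58 → -$806.76
  Aug: +$667.94 → -$138.82
  Sep: +$667.94 → $529.12
  Oct: +$667.94 → $1,197.06
  Nov: +$667.94 → $1,865.00
  Dec: +$667.94 → $2,532.94
  Jan: +$667.94 − $2,810.58 → $390.30
  Feb: +$667.94 → $1,058.24
  Mar: +$667.94 − $2,394.12 → -$667.94
  Apr: +$667.94 → $0.00
Lowest trial balance = -$806.76 (Jul)
Initial deposit = cushion − low point = $1,335.88 − (-$806.76) = $2,142.64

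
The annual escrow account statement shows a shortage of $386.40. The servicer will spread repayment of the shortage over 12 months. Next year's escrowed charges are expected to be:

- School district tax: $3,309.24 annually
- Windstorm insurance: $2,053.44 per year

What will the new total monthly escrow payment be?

School district tax = $3,309.24 annually
Windstorm insurance = $2,053.44 annually
Total annual escrow = $3,309.24 + $2,053.44 = $5,362.68
Base monthly escrow = $5,362.68 / 12 = $446.89
Shortage per month = $386.40 / 12 = $32.20
Adjusted monthly = $446.89 + $32.20 = $479.09

$479.09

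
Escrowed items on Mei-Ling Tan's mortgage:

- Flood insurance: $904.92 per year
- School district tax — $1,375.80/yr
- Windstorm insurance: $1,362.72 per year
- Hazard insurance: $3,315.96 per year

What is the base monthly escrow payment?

Flood insurance — $904.92
School district tax — $1,375.80
Windstorm insurance — $1,362.72
Hazard insurance — $3,315.96
Yearly total = $6,959.40
Monthly = $6,959.40 ÷ 12 = $579.95

$579.95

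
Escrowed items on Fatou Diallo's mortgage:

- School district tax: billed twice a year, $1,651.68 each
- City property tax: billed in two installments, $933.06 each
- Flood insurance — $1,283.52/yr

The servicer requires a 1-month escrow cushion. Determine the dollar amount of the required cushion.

School district tax — $1,651.68 × 2 = $3,303.36 per year
City property tax — $933.06 × 2 = $1,866.12 per year
Flood insurance — $1,283.52 per year
Combined annual = $6,453.00
Per month = $6,453.00 / 12 = $537.75
Reserve = 1 × $537.75 = $537.75

$537.75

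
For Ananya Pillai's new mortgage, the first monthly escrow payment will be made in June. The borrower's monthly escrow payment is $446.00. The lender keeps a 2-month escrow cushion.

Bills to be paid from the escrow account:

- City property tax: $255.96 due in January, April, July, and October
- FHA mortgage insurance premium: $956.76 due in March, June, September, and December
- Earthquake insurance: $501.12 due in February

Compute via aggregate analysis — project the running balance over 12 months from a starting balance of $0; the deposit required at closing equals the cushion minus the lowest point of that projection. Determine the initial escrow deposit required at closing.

$1,528.04

Cushion = 2 × $446.00 = $892.00
Trial balance (start $0, +$446.00 each month, − disbursements):
  Jun: +$446.00 − $956.76 → -$510.76
  Jul: +$446.00 − $255.96 → -$320.72
  Aug: +$446.00 → $125.28
  Sep: +$446.00 − $956.76 → -$385.48
  Oct: +$446.00 − $255.96 → -$195.44
  Nov: +$446.00 → $250.56
  Dec: +$446.00 − $956.76 → -$260.20
  Jan: +$446.00 − $255.96 → -$70.16
  Feb: +$446.00 − $501.12 → -$125.28
  Mar: +$446.00 − $956.76 → -$636.04
  Apr: +$446.00 − $255.96 → -$446.00
  May: +$446.00 → $0.00
Lowest trial balance = -$636.04 (Mar)
Initial deposit = cushion − low point = $892.00 − (-$636.04) = $1,528.04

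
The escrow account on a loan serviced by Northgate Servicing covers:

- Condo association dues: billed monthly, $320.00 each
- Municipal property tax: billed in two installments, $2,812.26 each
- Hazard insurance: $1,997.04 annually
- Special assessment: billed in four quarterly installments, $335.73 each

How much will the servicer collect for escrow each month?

Condo association dues — $320.00 × 12 = $3,840.00/yr
Municipal property tax — $2,812.26 × 2 = $5,624.52/yr
Hazard insurance — $1,997.04/yr
Special assessment — $335.73 × 4 = $1,342.92/yr
Total per year = $3,840.00 + $5,624.52 + $1,997.04 + $1,342.92 = $12,804.48
Base monthly escrow = $12,804.48 ÷ 12 = $1,067.04

$1,067.04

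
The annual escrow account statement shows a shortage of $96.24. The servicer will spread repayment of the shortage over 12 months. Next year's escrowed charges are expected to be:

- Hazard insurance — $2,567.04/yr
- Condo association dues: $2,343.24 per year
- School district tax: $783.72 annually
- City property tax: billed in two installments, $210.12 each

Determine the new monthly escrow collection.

$517.54

Hazard insurance = $2,567.04
Condo association dues = $2,343.24
School district tax = $783.72
City property tax = $210.12 × 2 = $420.24
Combined annual = $6,114.24
Monthly escrow = $6,114.24 ÷ 12 = $509.52
Shortage spread = $96.24 / 12 = $8.02/mo
Adjusted monthly = $509.52 + $8.02 = $517.54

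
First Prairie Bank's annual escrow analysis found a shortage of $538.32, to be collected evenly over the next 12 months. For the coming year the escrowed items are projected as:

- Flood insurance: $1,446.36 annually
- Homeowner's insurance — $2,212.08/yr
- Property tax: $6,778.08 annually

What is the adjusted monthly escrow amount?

Flood insurance: $1,446.36
Homeowner's insurance: $2,212.08
Property tax: $6,778.08
Combined annual = $1,446.36 + $2,212.08 + $6,778.08 = $10,436.52
Per month = $10,436.52 ÷ 12 = $869.71
Monthly shortage recovery: $538.32 ÷ 12 = $44.86
New monthly escrow = $869.71 + $44.86 = $914.57

$914.57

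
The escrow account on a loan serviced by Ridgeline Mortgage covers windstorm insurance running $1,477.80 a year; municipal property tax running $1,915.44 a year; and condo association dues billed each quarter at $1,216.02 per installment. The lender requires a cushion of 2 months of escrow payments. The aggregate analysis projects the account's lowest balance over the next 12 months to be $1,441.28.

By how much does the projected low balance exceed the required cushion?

$65.06

Windstorm insurance: $1,477.80
Municipal property tax: $1,915.44
Condo association dues: $1,216.02 × 4 = $4,864.08
Yearly total = $8,257.32
Monthly = $8,257.32 / 12 = $688.11
Required cushion = 2 × $688.11 = $1,376.22
Excess over cushion: $1,441.28 − $1,376.22 = $65.06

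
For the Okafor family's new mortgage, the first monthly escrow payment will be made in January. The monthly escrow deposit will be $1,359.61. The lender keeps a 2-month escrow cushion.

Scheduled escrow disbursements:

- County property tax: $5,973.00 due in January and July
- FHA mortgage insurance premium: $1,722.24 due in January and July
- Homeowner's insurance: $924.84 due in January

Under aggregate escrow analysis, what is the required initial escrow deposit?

$9,979.69

Cushion = 2 × $1,359.61 = $2,719.22
Trial balance (start $0, +$1,359.61 each month, − disbursements):
  Jan: +$1,359.61 − $8,620.08 → -$7,260.47
  Feb: +$1,359.61 → -$5,900.86
  Mar: +$1,359.61 → -$4,541.25
  Apr: +$1,359.61 → -$3,181.64
  May: +$1,359.61 → -$1,822.03
  Jun: +$1,359.61 → -$462.42
  Jul: +$1,359.61 − $7,695.24 → -$6,798.05
  Aug: +$1,359.61 → -$5,438.44
  Sep: +$1,359.61 → -$4,078.83
  Oct: +$1,359.61 → -$2,719.22
  Nov: +$1,359.61 → -$1,359.61
  Dec: +$1,359.61 → $0.00
Lowest trial balance = -$7,260.47 (Jan)
Initial deposit = cushion − low point = $2,719.22 − (-$7,260.47) = $9,979.69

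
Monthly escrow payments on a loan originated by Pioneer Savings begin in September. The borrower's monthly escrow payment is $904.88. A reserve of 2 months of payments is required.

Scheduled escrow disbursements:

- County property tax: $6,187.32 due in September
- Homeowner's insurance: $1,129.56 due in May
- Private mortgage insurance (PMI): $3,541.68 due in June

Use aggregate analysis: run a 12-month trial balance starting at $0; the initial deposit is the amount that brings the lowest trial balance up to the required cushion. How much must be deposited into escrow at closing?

$7,092.20

Cushion = 2 × $904.88 = $1,809.76
Trial balance (start $0, +$904.88 each month, − disbursements):
  Sep: +$904.88 − $6,187.32 → -$5,282.44
  Oct: +$904.88 → -$4,377.56
  Nov: +$904.88 → -$3,472.68
  Dec: +$904.88 → -$2,567.80
  Jan: +$904.88 → -$1,662.92
  Feb: +$904.88 → -$758.04
  Mar: +$904.88 → $146.84
  Apr: +$904.88 → $1,051.72
  May: +$904.88 − $1,129.56 → $827.04
  Jun: +$904.88 − $3,541.68 → -$1,809.76
  Jul: +$904.88 → -$904.88
  Aug: +$904.88 → $0.00
Lowest trial balance = -$5,282.44 (Sep)
Initial deposit = cushion − low point = $1,809.76 − (-$5,282.44) = $7,092.20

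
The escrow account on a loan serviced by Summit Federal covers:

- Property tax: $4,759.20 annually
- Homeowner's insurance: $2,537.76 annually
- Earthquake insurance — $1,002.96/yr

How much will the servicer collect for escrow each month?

$691.66

Property tax = $4,759.20 per year
Homeowner's insurance = $2,537.76 per year
Earthquake insurance = $1,002.96 per year
Combined annual = $8,299.92
Monthly escrow = $8,299.92 / 12 = $691.66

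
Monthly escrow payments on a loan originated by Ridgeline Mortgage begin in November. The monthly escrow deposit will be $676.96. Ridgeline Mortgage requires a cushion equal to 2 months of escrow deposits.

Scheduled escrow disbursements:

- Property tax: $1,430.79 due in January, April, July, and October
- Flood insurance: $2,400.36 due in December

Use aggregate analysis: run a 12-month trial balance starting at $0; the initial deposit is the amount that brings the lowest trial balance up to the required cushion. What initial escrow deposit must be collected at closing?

Cushion = 2 × $676.96 = $1,353.92
Trial balance (start $0, +$676.96 each month, − disbursements):
  Nov: +$676.96 → $676.96
  Dec: +$676.96 − $2,400.36 → -$1,046.44
  Jan: +$676.96 − $1,430.79 → -$1,800.27
  Feb: +$676.96 → -$1,123.31
  Mar: +$676.96 → -$446.35
  Apr: +$676.96 − $1,430.79 → -$1,200.18
  May: +$676.96 → -$523.22
  Jun: +$676.96 → $153.74
  Jul: +$676.96 − $1,430.79 → -$600.09
  Aug: +$676.96 → $76.87
  Sep: +$676.96 → $753.83
  Oct: +$676.96 − $1,430.79 → $0.00
Lowest trial balance = -$1,800.27 (Jan)
Initial deposit = cushion − low point = $1,353.92 − (-$1,800.27) = $3,154.19

$3,154.19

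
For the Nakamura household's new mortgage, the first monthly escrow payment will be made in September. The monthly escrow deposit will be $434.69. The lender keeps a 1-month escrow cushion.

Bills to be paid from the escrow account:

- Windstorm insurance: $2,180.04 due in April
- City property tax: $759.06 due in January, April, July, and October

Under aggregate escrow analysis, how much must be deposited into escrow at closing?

$1,414.39

Cushion = 1 × $434.69 = $434.69
Trial balance (start $0, +$434.69 each month, − disbursements):
  Sep: +$434.69 → $434.69
  Oct: +$434.69 − $759.06 → $110.32
  Nov: +$434.69 → $545.01
  Dec: +$434.69 → $979.70
  Jan: +$434.69 − $759.06 → $655.33
  Feb: +$434.69 → $1,090.02
  Mar: +$434.69 → $1,524.71
  Apr: +$434.69 − $2,939.10 → -$979.70
  May: +$434.69 → -$545.01
  Jun: +$434.69 → -$110.32
  Jul: +$434.69 − $759.06 → -$434.69
  Aug: +$434.69 → $0.00
Lowest trial balance = -$979.70 (Apr)
Initial deposit = cushion − low point = $434.69 − (-$979.70) = $1,414.39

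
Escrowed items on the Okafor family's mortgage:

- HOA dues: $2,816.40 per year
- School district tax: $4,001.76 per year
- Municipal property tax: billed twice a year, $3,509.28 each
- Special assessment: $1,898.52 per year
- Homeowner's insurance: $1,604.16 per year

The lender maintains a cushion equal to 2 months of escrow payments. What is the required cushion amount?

HOA dues — $2,816.40 annually
School district tax — $4,001.76 annually
Municipal property tax — $3,509.28 × 2 = $7,018.56 annually
Special assessment — $1,898.52 annually
Homeowner's insurance — $1,604.16 annually
Total per year = $2,816.40 + $4,001.76 + $7,018.56 + $1,898.52 + $1,604.16 = $17,339.40
Per month = $17,339.40 ÷ 12 = $1,444.95
Reserve = 2 × $1,444.95 = $2,889.90

$2,889.90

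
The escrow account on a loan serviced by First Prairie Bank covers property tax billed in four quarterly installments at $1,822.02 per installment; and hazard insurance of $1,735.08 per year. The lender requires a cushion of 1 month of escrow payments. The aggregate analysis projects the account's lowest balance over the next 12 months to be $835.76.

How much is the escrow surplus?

$83.83

Property tax — $1,822.02 × 4 = $7,288.08 per year
Hazard insurance — $1,735.08 per year
Total per year = $7,288.08 + $1,735.08 = $9,023.16
Per month = $9,023.16 ÷ 12 = $751.93
Required cushion = 1 × $751.93 = $751.93
Excess over cushion: $835.76 − $751.93 = $83.83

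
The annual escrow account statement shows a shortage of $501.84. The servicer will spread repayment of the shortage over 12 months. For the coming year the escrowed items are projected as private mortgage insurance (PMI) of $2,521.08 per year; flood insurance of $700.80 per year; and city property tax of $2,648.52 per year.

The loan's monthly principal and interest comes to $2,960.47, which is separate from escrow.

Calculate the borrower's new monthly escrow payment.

Private mortgage insurance (PMI) = $2,521.08
Flood insurance = $700.80
City property tax = $2,648.52
Combined annual = $2,521.08 + $700.80 + $2,648.52 = $5,870.40
Per month = $5,870.40 / 12 = $489.20
Monthly shortage recovery: $501.84 / 12 = $41.82
Adjusted monthly = $489.20 + $41.82 = $531.02

$531.02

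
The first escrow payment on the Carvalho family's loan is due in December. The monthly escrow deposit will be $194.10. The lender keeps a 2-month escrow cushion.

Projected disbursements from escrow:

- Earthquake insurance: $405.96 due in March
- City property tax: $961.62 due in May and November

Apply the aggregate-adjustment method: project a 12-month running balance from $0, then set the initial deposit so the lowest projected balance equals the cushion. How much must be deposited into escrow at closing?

$591.18

Cushion = 2 × $194.10 = $388.20
Trial balance (start $0, +$194.10 each month, − disbursements):
  Dec: +$194.10 → $194.10
  Jan: +$194.10 → $388.20
  Feb: +$194.10 → $582.30
  Mar: +$194.10 − $405.96 → $370.44
  Apr: +$194.10 → $564.54
  May: +$194.10 − $961.62 → -$202.98
  Jun: +$194.10 → -$8.88
  Jul: +$194.10 → $185.22
  Aug: +$194.10 → $379.32
  Sep: +$194.10 → $573.42
  Oct: +$194.10 → $767.52
  Nov: +$194.10 − $961.62 → $0.00
Lowest trial balance = -$202.98 (May)
Initial deposit = cushion − low point = $388.20 − (-$202.98) = $591.18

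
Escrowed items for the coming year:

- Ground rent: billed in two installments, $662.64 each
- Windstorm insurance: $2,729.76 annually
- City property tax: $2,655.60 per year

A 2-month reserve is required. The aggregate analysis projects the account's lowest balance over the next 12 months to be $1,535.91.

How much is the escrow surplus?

$417.47

Ground rent — $662.64 × 2 = $1,325.28/yr
Windstorm insurance — $2,729.76/yr
City property tax — $2,655.60/yr
Annual escrow total = $6,710.64
Per month = $6,710.64 / 12 = $559.22
Required cushion = 2 × $559.22 = $1,118.44
Surplus = $1,535.91 − $1,118.44 = $417.47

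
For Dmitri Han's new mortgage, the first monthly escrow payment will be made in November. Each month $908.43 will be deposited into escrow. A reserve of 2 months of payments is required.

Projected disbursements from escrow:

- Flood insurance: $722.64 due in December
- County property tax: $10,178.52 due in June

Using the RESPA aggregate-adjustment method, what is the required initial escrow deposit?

$5,450.58

Cushion = 2 × $908.43 = $1,816.86
Trial balance (start $0, +$908.43 each month, − disbursements):
  Nov: +$908.43 → $908.43
  Dec: +$908.43 − $722.64 → $1,094.22
  Jan: +$908.43 → $2,002.65
  Feb: +$908.43 → $2,911.08
  Mar: +$908.43 → $3,819.51
  Apr: +$908.43 → $4,727.94
  May: +$908.43 → $5,636.37
  Jun: +$908.43 − $10,178.52 → -$3,633.72
  Jul: +$908.43 → -$2,725.29
  Aug: +$908.43 → -$1,816.86
  Sep: +$908.43 → -$908.43
  Oct: +$908.43 → $0.00
Lowest trial balance = -$3,633.72 (Jun)
Initial deposit = cushion − low point = $1,816.86 − (-$3,633.72) = $5,450.58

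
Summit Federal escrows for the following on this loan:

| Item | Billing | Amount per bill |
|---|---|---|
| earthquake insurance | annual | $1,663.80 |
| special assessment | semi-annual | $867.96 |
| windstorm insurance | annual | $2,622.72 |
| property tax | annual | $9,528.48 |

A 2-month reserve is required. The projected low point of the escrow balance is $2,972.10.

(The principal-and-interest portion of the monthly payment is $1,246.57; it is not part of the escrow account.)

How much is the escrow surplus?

Earthquake insurance = $1,663.80 annually
Special assessment = $867.96 × 2 = $1,735.92 annually
Windstorm insurance = $2,622.72 annually
Property tax = $9,528.48 annually
Total per year = $1,663.80 + $1,735.92 + $2,622.72 + $9,528.48 = $15,550.92
Per month = $15,550.92 / 12 = $1,295.91
Required reserve = 2 × $1,295.91 = $2,591.82
Excess over cushion: $2,972.10 − $2,591.82 = $380.28

$380.28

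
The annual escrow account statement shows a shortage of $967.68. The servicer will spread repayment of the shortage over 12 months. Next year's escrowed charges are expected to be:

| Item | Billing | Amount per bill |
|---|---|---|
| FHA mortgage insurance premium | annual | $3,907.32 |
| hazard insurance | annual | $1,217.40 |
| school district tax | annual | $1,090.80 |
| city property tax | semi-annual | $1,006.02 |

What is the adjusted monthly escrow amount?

FHA mortgage insurance premium = $3,907.32 per year
Hazard insurance = $1,217.40 per year
School district tax = $1,090.80 per year
City property tax = $1,006.02 × 2 = $2,012.04 per year
Annual escrow total = $3,907.32 + $1,217.40 + $1,090.80 + $2,012.04 = $8,227.56
Monthly = $8,227.56 / 12 = $685.63
Shortage per month = $967.68 ÷ 12 = $80.64
New monthly escrow = $685.63 + $80.64 = $766.27

$766.27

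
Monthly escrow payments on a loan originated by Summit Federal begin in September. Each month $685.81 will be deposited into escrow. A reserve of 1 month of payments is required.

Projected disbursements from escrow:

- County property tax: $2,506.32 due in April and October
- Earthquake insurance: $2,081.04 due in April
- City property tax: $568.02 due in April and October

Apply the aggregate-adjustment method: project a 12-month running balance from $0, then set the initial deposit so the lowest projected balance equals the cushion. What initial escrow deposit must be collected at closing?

Cushion = 1 × $685.81 = $685.81
Trial balance (start $0, +$685.81 each month, − disbursements):
  Sep: +$685.81 → $685.81
  Oct: +$685.81 − $3,074.34 → -$1,702.72
  Nov: +$685.81 → -$1,016.91
  Dec: +$685.81 → -$331.10
  Jan: +$685.81 → $354.71
  Feb: +$685.81 → $1,040.52
  Mar: +$685.81 → $1,726.33
  Apr: +$685.81 − $5,155.38 → -$2,743.24
  May: +$685.81 → -$2,057.43
  Jun: +$685.81 → -$1,371.62
  Jul: +$685.81 → -$685.81
  Aug: +$685.81 → $0.00
Lowest trial balance = -$2,743.24 (Apr)
Initial deposit = cushion − low point = $685.81 − (-$2,743.24) = $3,429.05

$3,429.05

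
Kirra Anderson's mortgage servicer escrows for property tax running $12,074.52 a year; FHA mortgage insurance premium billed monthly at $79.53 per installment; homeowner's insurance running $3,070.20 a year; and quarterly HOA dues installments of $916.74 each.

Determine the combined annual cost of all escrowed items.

Property tax: $12,074.52/yr
FHA mortgage insurance premium: $79.53 × 12 = $954.36/yr
Homeowner's insurance: $3,070.20/yr
HOA dues: $916.74 × 4 = $3,666.96/yr
Combined annual = $12,074.52 + $954.36 + $3,070.20 + $3,666.96 = $19,766.04

$19,766.04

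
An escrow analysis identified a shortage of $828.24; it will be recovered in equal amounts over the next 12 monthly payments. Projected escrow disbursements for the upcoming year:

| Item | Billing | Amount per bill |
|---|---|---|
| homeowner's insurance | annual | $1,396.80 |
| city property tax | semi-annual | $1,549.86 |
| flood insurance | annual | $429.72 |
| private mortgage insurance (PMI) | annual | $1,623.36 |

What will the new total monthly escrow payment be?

$614.82

Homeowner's insurance: $1,396.80 annually
City property tax: $1,549.86 × 2 = $3,099.72 annually
Flood insurance: $429.72 annually
Private mortgage insurance (PMI): $1,623.36 annually
Total annual escrow = $1,396.80 + $3,099.72 + $429.72 + $1,623.36 = $6,549.60
Base monthly escrow = $6,549.60 ÷ 12 = $545.80
Shortage per month = $828.24 ÷ 12 = $69.02
New monthly escrow = $545.80 + $69.02 = $614.82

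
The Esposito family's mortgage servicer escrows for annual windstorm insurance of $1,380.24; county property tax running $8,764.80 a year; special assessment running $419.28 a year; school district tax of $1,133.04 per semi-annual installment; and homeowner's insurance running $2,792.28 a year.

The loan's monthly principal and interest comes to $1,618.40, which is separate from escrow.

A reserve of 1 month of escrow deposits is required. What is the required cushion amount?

Windstorm insurance — $1,380.24
County property tax — $8,764.80
Special assessment — $419.28
School district tax — $1,133.04 × 2 = $2,266.08
Homeowner's insurance — $2,792.28
Combined annual = $15,622.68
Monthly = $15,622.68 ÷ 12 = $1,301.89
Cushion = 1 × $1,301.89 = $1,301.89

$1,301.89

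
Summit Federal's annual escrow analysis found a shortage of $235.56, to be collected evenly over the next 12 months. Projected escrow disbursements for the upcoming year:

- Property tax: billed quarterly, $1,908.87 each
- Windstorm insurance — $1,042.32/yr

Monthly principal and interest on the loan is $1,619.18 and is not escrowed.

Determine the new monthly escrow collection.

Property tax — $1,908.87 × 4 = $7,635.48 annually
Windstorm insurance — $1,042.32 annually
Yearly total = $7,635.48 + $1,042.32 = $8,677.80
Per month = $8,677.80 / 12 = $723.15
Shortage spread = $235.56 / 12 = $19.63/mo
Adjusted monthly = $723.15 + $19.63 = $742.78

$742.78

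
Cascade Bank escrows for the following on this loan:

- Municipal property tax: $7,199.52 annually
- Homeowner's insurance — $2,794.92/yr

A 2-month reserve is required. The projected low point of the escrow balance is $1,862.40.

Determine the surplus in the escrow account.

Municipal property tax = $7,199.52
Homeowner's insurance = $2,794.92
Yearly total = $9,994.44
Monthly escrow = $9,994.44 ÷ 12 = $832.87
Required cushion = 2 × $832.87 = $1,665.74
Surplus = $1,862.40 − $1,665.74 = $196.66

$196.66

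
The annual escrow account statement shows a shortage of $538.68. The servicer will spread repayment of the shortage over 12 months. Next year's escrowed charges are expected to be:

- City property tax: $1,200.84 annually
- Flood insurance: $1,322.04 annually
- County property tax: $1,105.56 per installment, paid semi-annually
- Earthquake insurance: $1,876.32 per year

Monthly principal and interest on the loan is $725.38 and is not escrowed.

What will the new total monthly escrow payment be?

City property tax — $1,200.84/yr
Flood insurance — $1,322.04/yr
County property tax — $1,105.56 × 2 = $2,211.12/yr
Earthquake insurance — $1,876.32/yr
Total annual escrow = $6,610.32
Base monthly escrow = $6,610.32 ÷ 12 = $550.86
Shortage per month = $538.68 / 12 = $44.89
New monthly escrow = $550.86 + $44.89 = $595.75

$595.75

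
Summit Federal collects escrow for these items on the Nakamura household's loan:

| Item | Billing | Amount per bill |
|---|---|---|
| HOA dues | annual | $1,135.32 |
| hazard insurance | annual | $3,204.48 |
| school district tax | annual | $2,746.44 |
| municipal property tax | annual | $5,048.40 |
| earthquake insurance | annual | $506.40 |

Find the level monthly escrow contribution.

$1,053.42

HOA dues — $1,135.32 per year
Hazard insurance — $3,204.48 per year
School district tax — $2,746.44 per year
Municipal property tax — $5,048.40 per year
Earthquake insurance — $506.40 per year
Yearly total = $1,135.32 + $3,204.48 + $2,746.44 + $5,048.40 + $506.40 = $12,641.04
Monthly escrow = $12,641.04 ÷ 12 = $1,053.42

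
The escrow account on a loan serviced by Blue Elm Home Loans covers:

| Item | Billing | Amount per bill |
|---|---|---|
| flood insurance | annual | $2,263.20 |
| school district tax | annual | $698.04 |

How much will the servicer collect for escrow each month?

$246.77

Flood insurance = $2,263.20 annually
School district tax = $698.04 annually
Total annual escrow = $2,263.20 + $698.04 = $2,961.24
Base monthly escrow = $2,961.24 / 12 = $246.77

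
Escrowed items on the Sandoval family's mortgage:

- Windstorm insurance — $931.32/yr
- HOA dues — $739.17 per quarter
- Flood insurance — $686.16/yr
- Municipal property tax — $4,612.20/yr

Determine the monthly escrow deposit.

Windstorm insurance — $931.32
HOA dues — $739.17 × 4 = $2,956.68
Flood insurance — $686.16
Municipal property tax — $4,612.20
Annual escrow total = $931.32 + $2,956.68 + $686.16 + $4,612.20 = $9,186.36
Monthly escrow = $9,186.36 / 12 = $765.53

$765.53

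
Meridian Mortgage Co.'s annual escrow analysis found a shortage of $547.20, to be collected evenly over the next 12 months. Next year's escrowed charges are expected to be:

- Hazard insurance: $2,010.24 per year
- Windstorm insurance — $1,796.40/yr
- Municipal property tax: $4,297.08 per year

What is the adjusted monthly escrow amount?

Hazard insurance — $2,010.24 per year
Windstorm insurance — $1,796.40 per year
Municipal property tax — $4,297.08 per year
Total annual escrow = $2,010.24 + $1,796.40 + $4,297.08 = $8,103.72
Monthly = $8,103.72 ÷ 12 = $675.31
Shortage spread = $547.20 ÷ 12 = $45.60/mo
Adjusted monthly = $675.31 + $45.60 = $720.91

$720.91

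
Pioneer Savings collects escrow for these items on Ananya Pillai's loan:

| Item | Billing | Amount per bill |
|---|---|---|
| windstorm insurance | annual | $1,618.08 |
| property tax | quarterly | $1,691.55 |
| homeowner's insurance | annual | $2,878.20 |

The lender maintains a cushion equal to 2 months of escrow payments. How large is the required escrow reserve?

$1,877.08

Windstorm insurance = $1,618.08/yr
Property tax = $1,691.55 × 4 = $6,766.20/yr
Homeowner's insurance = $2,878.20/yr
Total annual escrow = $11,262.48
Per month = $11,262.48 / 12 = $938.54
Reserve = 2 × $938.54 = $1,877.08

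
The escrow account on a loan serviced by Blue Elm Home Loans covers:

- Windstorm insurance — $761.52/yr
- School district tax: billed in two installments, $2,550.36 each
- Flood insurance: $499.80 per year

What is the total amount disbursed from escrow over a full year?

Windstorm insurance = $761.52/yr
School district tax = $2,550.36 × 2 = $5,100.72/yr
Flood insurance = $499.80/yr
Total per year = $6,362.04

$6,362.04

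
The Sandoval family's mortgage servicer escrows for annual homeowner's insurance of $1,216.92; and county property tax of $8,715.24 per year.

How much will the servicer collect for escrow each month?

Homeowner's insurance — $1,216.92/yr
County property tax — $8,715.24/yr
Annual escrow total = $9,932.16
Per month = $9,932.16 ÷ 12 = $827.68

$827.68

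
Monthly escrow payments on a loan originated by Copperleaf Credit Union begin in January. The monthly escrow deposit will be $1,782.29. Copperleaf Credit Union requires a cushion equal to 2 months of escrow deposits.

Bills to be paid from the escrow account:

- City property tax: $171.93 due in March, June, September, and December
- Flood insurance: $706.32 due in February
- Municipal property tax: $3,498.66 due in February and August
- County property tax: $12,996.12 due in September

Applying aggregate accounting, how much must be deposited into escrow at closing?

$8,739.52

Cushion = 2 × $1,782.29 = $3,564.58
Trial balance (start $0, +$1,782.29 each month, − disbursements):
  Jan: +$1,782.29 → $1,782.29
  Feb: +$1,782.29 − $4,204.98 → -$640.40
  Mar: +$1,782.29 − $171.93 → $969.96
  Apr: +$1,782.29 → $2,752.25
  May: +$1,782.29 → $4,534.54
  Jun: +$1,782.29 − $171.93 → $6,144.90
  Jul: +$1,782.29 → $7,927.19
  Aug: +$1,782.29 − $3,498.66 → $6,210.82
  Sep: +$1,782.29 − $13,168.05 → -$5,174.94
  Oct: +$1,782.29 → -$3,392.65
  Nov: +$1,782.29 → -$1,610.36
  Dec: +$1,782.29 − $171.93 → $0.00
Lowest trial balance = -$5,174.94 (Sep)
Initial deposit = cushion − low point = $3,564.58 − (-$5,174.94) = $8,739.52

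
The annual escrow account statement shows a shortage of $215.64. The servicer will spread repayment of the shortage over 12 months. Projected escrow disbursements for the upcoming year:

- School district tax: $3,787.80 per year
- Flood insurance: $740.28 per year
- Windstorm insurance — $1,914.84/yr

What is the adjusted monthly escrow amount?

School district tax — $3,787.80 annually
Flood insurance — $740.28 annually
Windstorm insurance — $1,914.84 annually
Annual escrow total = $3,787.80 + $740.28 + $1,914.84 = $6,442.92
Monthly escrow = $6,442.92 / 12 = $536.91
Shortage spread = $215.64 ÷ 12 = $17.97/mo
New monthly escrow = $536.91 + $17.97 = $554.88

$554.88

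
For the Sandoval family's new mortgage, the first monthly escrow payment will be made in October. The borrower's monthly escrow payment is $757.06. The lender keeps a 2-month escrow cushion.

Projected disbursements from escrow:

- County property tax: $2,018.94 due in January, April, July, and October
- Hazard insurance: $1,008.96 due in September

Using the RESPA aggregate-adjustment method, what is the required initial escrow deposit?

Cushion = 2 × $757.06 = $1,514.12
Trial balance (start $0, +$757.06 each month, − disbursements):
  Oct: +$757.06 − $2,018.94 → -$1,261.88
  Nov: +$757.06 → -$504.82
  Dec: +$757.06 → $252.24
  Jan: +$757.06 − $2,018.94 → -$1,009.64
  Feb: +$757.06 → -$252.58
  Mar: +$757.06 → $504.48
  Apr: +$757.06 − $2,018.94 → -$757.40
  May: +$757.06 → -$0.34
  Jun: +$757.06 → $756.72
  Jul: +$757.06 − $2,018.94 → -$505.16
  Aug: +$757.06 → $251.90
  Sep: +$757.06 − $1,008.96 → $0.00
Lowest trial balance = -$1,261.88 (Oct)
Initial deposit = cushion − low point = $1,514.12 − (-$1,261.88) = $2,776.00

$2,776.00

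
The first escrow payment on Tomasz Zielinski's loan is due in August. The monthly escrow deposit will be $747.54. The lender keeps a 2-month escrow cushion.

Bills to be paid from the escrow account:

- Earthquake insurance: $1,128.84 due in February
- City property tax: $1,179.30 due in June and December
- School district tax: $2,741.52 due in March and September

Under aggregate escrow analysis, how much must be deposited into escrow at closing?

$3,305.94

Cushion = 2 × $747.54 = $1,495.08
Trial balance (start $0, +$747.54 each month, − disbursements):
  Aug: +$747.54 → $747.54
  Sep: +$747.54 − $2,741.52 → -$1,246.44
  Oct: +$747.54 → -$498.90
  Nov: +$747.54 → $248.64
  Dec: +$747.54 − $1,179.30 → -$183.12
  Jan: +$747.54 → $564.42
  Feb: +$747.54 − $1,128.84 → $183.12
  Mar: +$747.54 − $2,741.52 → -$1,810.86
  Apr: +$747.54 → -$1,063.32
  May: +$747.54 → -$315.78
  Jun: +$747.54 − $1,179.30 → -$747.54
  Jul: +$747.54 → $0.00
Lowest trial balance = -$1,810.86 (Mar)
Initial deposit = cushion − low point = $1,495.08 − (-$1,810.86) = $3,305.94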